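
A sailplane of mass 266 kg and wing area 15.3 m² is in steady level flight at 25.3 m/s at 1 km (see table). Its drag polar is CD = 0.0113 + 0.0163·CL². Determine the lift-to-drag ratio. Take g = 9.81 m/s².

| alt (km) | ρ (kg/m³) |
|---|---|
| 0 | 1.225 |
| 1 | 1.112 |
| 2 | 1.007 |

At 1 km, from the table: ρ = 1.112 kg/m³.
In steady level flight, lift balances weight: W = mg = 266 × 9.81 = 2609.5 N.
Dynamic pressure q = 0.5 × 1.112 × 25.3² = 355.9 Pa.
CL = 2W/(ρv²S) = 2×2609.5/(1.112×25.3²×15.3) = 0.4792.
CD = 0.0113 + 0.0163 × 0.4792² = 0.01504.
L/D = CL/CD = 0.4792 / 0.01504 = 31.9

L/D = 31.9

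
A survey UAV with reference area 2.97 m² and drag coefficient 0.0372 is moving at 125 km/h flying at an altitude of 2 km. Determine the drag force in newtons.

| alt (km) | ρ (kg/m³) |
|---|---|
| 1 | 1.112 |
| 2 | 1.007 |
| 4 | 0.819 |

At 2 km, from the table: ρ = 1.007 kg/m³.
Convert speed: v = 125 km/h ÷ 3.6 = 34.72 m/s.
D = ½ρv²S·CD = ½ × 1.007 × 34.72² × 2.97 × 0.0372 = 67.1 N

D = 67.1 N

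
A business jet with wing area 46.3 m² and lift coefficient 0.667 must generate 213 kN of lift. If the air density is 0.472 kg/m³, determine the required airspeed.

L = ½ρv²S·CL ⇒ v = √(2L/(ρ·S·CL))
v = √(2 × 2.13×10^5 / (0.472 × 46.3 × 0.667)) = √29230 = 171 m/s

v = 171 m/s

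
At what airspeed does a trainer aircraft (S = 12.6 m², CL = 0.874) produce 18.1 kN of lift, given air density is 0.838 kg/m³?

v = 62.6 m/s

L = ½ρv²S·CL ⇒ v = √(2L/(ρ·S·CL))
v = √(2 × 18100 / (0.838 × 12.6 × 0.874)) = √3923 = 62.6 m/s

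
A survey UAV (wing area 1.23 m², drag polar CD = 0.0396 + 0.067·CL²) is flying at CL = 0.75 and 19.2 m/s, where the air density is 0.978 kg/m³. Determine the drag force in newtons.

CD = 0.0396 + 0.067 × 0.75² = 0.07729
D = ½ρv²S·CD = ½ × 0.978 × 19.2² × 1.23 × 0.07729 = 17.1 N

D = 17.1 N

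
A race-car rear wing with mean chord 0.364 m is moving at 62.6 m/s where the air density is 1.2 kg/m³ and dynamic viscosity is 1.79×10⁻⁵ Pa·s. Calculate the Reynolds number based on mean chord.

Re = ρ·v·c/μ = 1.2 × 62.6 × 0.364 / (1.79×10⁻⁵) = 1.53×10^6

Re = 1.53×10^6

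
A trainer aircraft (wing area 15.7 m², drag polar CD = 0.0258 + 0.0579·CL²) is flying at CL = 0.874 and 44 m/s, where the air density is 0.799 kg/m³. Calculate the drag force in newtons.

CD = 0.0258 + 0.0579 × 0.874² = 0.07003
D = ½ρv²S·CD = ½ × 0.799 × 44² × 15.7 × 0.07003 = 850 N

D = 850 N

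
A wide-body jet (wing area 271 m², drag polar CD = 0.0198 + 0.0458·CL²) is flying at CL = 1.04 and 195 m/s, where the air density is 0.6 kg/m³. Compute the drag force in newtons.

CD = 0.0198 + 0.0458 × 1.04² = 0.06934
D = ½ρv²S·CD = ½ × 0.6 × 195² × 271 × 0.06934 = 2.14×10^5 N

D = 2.14×10^5 N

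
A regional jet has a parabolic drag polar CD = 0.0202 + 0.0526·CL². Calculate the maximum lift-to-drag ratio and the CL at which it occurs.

For CD = CD0 + K·CL², (L/D)max occurs at CL* = √(CD0/K) and equals 1/(2√(K·CD0)).
(L/D)max = 1/(2√(0.0526 × 0.0202)) = 1/(2 × 0.0326) = 15.3
CL* = √(0.0202/0.0526) = 0.62

(L/D)max = 15.3, at CL = 0.62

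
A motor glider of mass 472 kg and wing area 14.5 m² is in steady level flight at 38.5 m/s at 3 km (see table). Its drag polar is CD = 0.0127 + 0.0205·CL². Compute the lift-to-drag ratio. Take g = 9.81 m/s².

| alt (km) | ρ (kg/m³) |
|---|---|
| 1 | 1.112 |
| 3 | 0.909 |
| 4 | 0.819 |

At 3 km, from the table: ρ = 0.909 kg/m³.
In steady level flight, lift balances weight: W = mg = 472 × 9.81 = 4630.3 N.
q = ½ρv² = ½ × 0.909 × 38.5² = 673.7 Pa.
Required CL = L/(qS) = 4630.3/(673.7·14.5) = 0.474.
CD = 0.0127 + 0.0205 × 0.474² = 0.01731.
L/D = CL/CD = 0.474 / 0.01731 = 27.4

L/D = 27.4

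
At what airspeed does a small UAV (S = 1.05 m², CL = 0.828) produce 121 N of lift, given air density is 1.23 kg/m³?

L = ½ρv²S·CL ⇒ v = √(2L/(ρ·S·CL))
v = √(2 × 121 / (1.23 × 1.05 × 0.828)) = √226.3 = 15 m/s

v = 15 m/s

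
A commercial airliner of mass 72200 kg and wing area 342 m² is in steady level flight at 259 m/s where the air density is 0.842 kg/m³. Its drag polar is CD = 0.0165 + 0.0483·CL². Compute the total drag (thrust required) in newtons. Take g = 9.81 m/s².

In steady level flight, lift balances weight: W = mg = 72200 × 9.81 = 7.0828×10^5 N.
Dynamic pressure q = 0.5 × 0.842 × 259² = 28240 Pa.
Required CL = L/(qS) = 7.0828×10^5/(28240·342) = 0.07333.
CD = 0.0165 + 0.0483 × 0.07333² = 0.01676.
D = q·S·CD = 28240 × 342 × 0.01676 = 1.619×10^5 N

D = 1.62×10^5 N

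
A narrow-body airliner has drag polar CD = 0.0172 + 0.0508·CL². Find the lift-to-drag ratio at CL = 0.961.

CD = 0.0172 + 0.0508 × 0.961² = 0.06411
L/D = CL/CD = 0.961 / 0.06411 = 15

L/D = 15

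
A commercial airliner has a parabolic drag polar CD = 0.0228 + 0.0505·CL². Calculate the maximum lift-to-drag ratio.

For CD = CD0 + K·CL², (L/D)max occurs at CL* = √(CD0/K) and equals 1/(2√(K·CD0)).
(L/D)max = 1/(2√(0.0505 × 0.0228)) = 1/(2 × 0.03393) = 14.7

(L/D)max = 14.7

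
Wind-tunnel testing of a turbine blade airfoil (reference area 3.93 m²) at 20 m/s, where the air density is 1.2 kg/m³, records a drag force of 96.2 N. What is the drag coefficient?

CD = 0.102

From D = ½ρv²S·CD, rearranging gives CD = 2D/(ρv²S).
CD = 2 × 96.2 / (1.2 × 20² × 3.93) = 0.102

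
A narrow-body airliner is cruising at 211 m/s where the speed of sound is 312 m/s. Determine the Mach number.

M = v/a = 211 / 312 = 0.676

M = 0.676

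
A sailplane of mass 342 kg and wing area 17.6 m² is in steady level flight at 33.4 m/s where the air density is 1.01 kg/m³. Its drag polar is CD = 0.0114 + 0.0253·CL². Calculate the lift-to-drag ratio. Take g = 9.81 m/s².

In steady level flight, lift balances weight: W = mg = 342 × 9.81 = 3355 N.
Dynamic pressure q = 0.5 × 1.01 × 33.4² = 563.4 Pa.
Required CL = L/(qS) = 3355/(563.4·17.6) = 0.3384.
CD = 0.0114 + 0.0253 × 0.3384² = 0.0143.
L/D = CL/CD = 0.3384 / 0.0143 = 23.7

L/D = 23.7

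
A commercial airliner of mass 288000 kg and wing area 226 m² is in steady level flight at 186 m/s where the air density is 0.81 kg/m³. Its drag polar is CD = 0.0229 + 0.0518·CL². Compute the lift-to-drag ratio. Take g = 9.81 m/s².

L/D = 13.9

Level flight ⇒ L = W = m·g = 288000 × 9.81 = 2.8253×10^6 N.
q = ½ρv² = ½ × 0.81 × 186² = 14010 Pa.
CL = W/(q·S) = 2.8253×10^6 / (14010 × 226) = 0.8922.
CD = 0.0229 + 0.0518 × 0.8922² = 0.06414.
L/D = CL/CD = 0.8922 / 0.06414 = 13.9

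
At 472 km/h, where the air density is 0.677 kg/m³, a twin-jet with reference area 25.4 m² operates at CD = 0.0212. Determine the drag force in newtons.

D = 3130 N

Convert speed: v = 472 km/h ÷ 3.6 = 131.1 m/s.
D = ½ρv²S·CD = ½ × 0.677 × 131.1² × 25.4 × 0.0212 = 3130 N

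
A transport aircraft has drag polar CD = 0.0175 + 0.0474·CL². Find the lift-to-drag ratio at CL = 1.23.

CD = 0.0175 + 0.0474 × 1.23² = 0.08921
L/D = CL/CD = 1.23 / 0.08921 = 13.8

L/D = 13.8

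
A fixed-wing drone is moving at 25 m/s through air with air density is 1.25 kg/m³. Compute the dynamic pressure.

q = ½ρv² = ½ × 1.25 × 25² = 391 Pa

q = 391 Pa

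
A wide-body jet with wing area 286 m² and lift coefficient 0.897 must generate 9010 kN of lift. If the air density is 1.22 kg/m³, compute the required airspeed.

v = 240 m/s

L = ½ρv²S·CL ⇒ v = √(2L/(ρ·S·CL))
v = √(2 × 9.01×10^6 / (1.22 × 286 × 0.897)) = √57580 = 240 m/s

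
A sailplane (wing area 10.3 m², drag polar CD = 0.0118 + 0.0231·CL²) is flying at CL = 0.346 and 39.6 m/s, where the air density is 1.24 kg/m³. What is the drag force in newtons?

D = 146 N

CD = 0.0118 + 0.0231 × 0.346² = 0.01457
D = ½ρv²S·CD = ½ × 1.24 × 39.6² × 10.3 × 0.01457 = 146 N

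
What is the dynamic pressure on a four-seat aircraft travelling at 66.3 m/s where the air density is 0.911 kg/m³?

q = ½ρv² = ½ × 0.911 × 66.3² = 2000 Pa

q = 2000 Pa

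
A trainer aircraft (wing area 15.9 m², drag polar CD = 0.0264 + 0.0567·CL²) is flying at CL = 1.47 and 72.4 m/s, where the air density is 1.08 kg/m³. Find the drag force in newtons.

D = 6700 N

CD = 0.0264 + 0.0567 × 1.47² = 0.1489
D = ½ρv²S·CD = ½ × 1.08 × 72.4² × 15.9 × 0.1489 = 6700 N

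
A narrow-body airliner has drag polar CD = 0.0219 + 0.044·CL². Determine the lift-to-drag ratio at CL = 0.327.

L/D = 12.3

CD = 0.0219 + 0.044 × 0.327² = 0.0266
L/D = CL/CD = 0.327 / 0.0266 = 12.3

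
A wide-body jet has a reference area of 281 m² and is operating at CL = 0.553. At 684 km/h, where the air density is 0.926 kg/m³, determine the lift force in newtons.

Convert speed: v = 684 km/h ÷ 3.6 = 190 m/s.
Dynamic pressure q = ½ρv² = ½ × 0.926 × 190² = 16710 Pa.
L = q·S·CL = 16710 × 281 × 0.553 = 2.6×10^6 N ≈ 2600 kN

L = 2.6×10^6 N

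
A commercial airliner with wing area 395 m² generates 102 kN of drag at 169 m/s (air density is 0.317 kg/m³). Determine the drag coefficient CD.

From D = ½ρv²S·CD, rearranging gives CD = 2D/(ρv²S).
CD = 2 × 1.02×10^5 / (0.317 × 169² × 395) = 0.057

CD = 0.057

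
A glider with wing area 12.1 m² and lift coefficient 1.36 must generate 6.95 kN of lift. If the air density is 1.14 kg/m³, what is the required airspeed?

v = 27.2 m/s

L = ½ρv²S·CL ⇒ v = √(2L/(ρ·S·CL))
v = √(2 × 6950 / (1.14 × 12.1 × 1.36)) = √740.9 = 27.2 m/s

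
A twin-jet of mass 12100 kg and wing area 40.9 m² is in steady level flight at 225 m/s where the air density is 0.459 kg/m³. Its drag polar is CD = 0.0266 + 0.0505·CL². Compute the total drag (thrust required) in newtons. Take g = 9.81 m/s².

D = 14100 N

Level flight ⇒ L = W = m·g = 12100 × 9.81 = 1.187×10^5 N.
q = ½ρv² = ½ × 0.459 × 225² = 11620 Pa.
Required CL = L/(qS) = 1.187×10^5/(11620·40.9) = 0.2498.
CD = 0.0266 + 0.0505 × 0.2498² = 0.02975.
D = q·S·CD = 11620 × 40.9 × 0.02975 = 14140 N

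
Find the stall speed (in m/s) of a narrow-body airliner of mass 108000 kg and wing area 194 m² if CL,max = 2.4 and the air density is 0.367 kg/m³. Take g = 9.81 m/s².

Weight W = mg = 108000 × 9.81 = 1.059×10^6 N.
V_stall = √(2W/(ρ·S·CL,max)) = √(2 × 1.059×10^6 / (0.367 × 194 × 2.4))
V_stall = √12400 = 111 m/s

V_stall = 111 m/s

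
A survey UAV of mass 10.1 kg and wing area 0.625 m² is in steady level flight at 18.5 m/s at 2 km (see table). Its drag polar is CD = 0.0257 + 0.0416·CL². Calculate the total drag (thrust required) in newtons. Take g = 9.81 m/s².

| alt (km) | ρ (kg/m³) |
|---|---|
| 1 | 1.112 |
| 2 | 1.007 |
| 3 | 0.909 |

D = 6.56 N

At 2 km, from the table: ρ = 1.007 kg/m³.
Weight W = mg = 10.1 × 9.81 = 99.081 N; in level flight L = W.
Dynamic pressure q = 0.5 × 1.007 × 18.5² = 172.3 Pa.
CL = 2W/(ρv²S) = 2×99.081/(1.007×18.5²×0.625) = 0.92.
CD = 0.0257 + 0.0416 × 0.92² = 0.06091.
D = q·S·CD = 172.3 × 0.625 × 0.06091 = 6.56 N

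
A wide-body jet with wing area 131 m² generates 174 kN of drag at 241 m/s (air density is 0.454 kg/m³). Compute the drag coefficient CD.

From D = ½ρv²S·CD, rearranging gives CD = 2D/(ρv²S).
CD = 2 × 1.74×10^5 / (0.454 × 241² × 131) = 0.101

CD = 0.101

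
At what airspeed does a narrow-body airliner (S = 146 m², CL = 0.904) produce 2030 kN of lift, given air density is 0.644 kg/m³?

v = 219 m/s

L = ½ρv²S·CL ⇒ v = √(2L/(ρ·S·CL))
v = √(2 × 2.03×10^6 / (0.644 × 146 × 0.904)) = √47770 = 219 m/s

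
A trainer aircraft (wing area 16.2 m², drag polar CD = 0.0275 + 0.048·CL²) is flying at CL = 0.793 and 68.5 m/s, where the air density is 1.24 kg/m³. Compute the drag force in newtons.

D = 2720 N

CD = 0.0275 + 0.048 × 0.793² = 0.05768
D = ½ρv²S·CD = ½ × 1.24 × 68.5² × 16.2 × 0.05768 = 2720 N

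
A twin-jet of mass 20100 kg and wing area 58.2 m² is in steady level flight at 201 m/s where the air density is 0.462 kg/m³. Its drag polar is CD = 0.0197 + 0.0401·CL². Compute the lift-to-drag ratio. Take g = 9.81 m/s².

L/D = 14.5

Level flight ⇒ L = W = m·g = 20100 × 9.81 = 1.9718×10^5 N.
Dynamic pressure q = 0.5 × 0.462 × 201² = 9333 Pa.
CL = 2W/(ρv²S) = 2×1.9718×10^5/(0.462×201²×58.2) = 0.363.
CD = 0.0197 + 0.0401 × 0.363² = 0.02498.
L/D = CL/CD = 0.363 / 0.02498 = 14.5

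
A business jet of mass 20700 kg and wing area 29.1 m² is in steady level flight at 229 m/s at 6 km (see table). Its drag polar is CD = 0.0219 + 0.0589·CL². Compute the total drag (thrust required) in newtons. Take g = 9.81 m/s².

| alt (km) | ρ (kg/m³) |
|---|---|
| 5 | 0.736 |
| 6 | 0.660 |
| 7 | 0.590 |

At 6 km, from the table: ρ = 0.660 kg/m³.
Level flight ⇒ L = W = m·g = 20700 × 9.81 = 2.0307×10^5 N.
Dynamic pressure q = 0.5 × 0.66 × 229² = 17310 Pa.
Required CL = L/(qS) = 2.0307×10^5/(17310·29.1) = 0.4032.
CD = 0.0219 + 0.0589 × 0.4032² = 0.03148.
D = q·S·CD = 17310 × 29.1 × 0.03148 = 15850 N

D = 15900 N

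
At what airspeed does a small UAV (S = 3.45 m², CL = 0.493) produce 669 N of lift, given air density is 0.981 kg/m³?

v = 28.3 m/s

L = ½ρv²S·CL ⇒ v = √(2L/(ρ·S·CL))
v = √(2 × 669 / (0.981 × 3.45 × 0.493)) = √801.9 = 28.3 m/s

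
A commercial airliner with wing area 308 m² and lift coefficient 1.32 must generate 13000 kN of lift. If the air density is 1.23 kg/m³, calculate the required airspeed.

L = ½ρv²S·CL ⇒ v = √(2L/(ρ·S·CL))
v = √(2 × 1.3×10^7 / (1.23 × 308 × 1.32)) = √51990 = 228 m/s

v = 228 m/s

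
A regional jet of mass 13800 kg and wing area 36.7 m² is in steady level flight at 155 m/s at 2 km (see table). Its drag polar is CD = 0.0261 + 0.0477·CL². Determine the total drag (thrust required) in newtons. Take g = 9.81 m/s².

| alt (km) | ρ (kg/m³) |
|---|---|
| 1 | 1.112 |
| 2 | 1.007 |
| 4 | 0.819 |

At 2 km, from the table: ρ = 1.007 kg/m³.
Level flight ⇒ L = W = m·g = 13800 × 9.81 = 1.3538×10^5 N.
q = ½ρv² = ½ × 1.007 × 155² = 12100 Pa.
CL = W/(q·S) = 1.3538×10^5 / (12100 × 36.7) = 0.3049.
CD = 0.0261 + 0.0477 × 0.3049² = 0.03054.
D = q·S·CD = 12100 × 36.7 × 0.03054 = 13560 N

D = 13600 N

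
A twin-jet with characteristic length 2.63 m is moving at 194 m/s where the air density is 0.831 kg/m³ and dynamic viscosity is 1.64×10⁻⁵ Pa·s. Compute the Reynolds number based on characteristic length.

Re = ρ·v·c/μ = 0.831 × 194 × 2.63 / (1.64×10⁻⁵) = 2.59×10^7

Re = 2.59×10^7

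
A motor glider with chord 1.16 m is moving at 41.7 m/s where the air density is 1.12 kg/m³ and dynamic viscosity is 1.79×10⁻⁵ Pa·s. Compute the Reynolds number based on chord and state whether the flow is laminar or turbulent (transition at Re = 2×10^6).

Re = 3.03×10^6 (turbulent)

Re = ρ·v·c/μ = 1.12 × 41.7 × 1.16 / (1.79×10⁻⁵) = 3.03×10^6
Since 3.03×10^6 > 2×10^6, the flow is turbulent.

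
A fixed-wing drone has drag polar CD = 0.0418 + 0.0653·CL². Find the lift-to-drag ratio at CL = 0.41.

CD = 0.0418 + 0.0653 × 0.41² = 0.05278
L/D = CL/CD = 0.41 / 0.05278 = 7.77

L/D = 7.77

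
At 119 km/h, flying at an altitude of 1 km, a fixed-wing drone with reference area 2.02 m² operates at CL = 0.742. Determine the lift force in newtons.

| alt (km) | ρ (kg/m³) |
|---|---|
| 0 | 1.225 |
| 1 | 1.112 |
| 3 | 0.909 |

L = 911 N

At 1 km, from the table: ρ = 1.112 kg/m³.
Convert speed: v = 119 km/h ÷ 3.6 = 33.06 m/s.
L = ½ρv²S·CL = ½ × 1.112 × 33.06² × 2.02 × 0.742 = 911 N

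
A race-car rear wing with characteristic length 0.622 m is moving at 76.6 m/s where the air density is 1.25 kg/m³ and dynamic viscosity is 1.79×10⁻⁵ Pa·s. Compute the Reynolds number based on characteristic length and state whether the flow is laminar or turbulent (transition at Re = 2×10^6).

Re = ρ·v·c/μ = 1.25 × 76.6 × 0.622 / (1.79×10⁻⁵) = 3.33×10^6
Since 3.33×10^6 > 2×10^6, the flow is turbulent.

Re = 3.33×10^6 (turbulent)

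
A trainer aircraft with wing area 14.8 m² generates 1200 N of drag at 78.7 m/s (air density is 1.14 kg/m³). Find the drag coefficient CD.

CD = 0.023

From D = ½ρv²S·CD, rearranging gives CD = 2D/(ρv²S).
CD = 2 × 1200 / (1.14 × 78.7² × 14.8) = 0.023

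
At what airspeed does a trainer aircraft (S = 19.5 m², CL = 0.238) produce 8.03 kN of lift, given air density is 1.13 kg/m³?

v = 55.3 m/s

L = ½ρv²S·CL ⇒ v = √(2L/(ρ·S·CL))
v = √(2 × 8030 / (1.13 × 19.5 × 0.238)) = √3062 = 55.3 m/s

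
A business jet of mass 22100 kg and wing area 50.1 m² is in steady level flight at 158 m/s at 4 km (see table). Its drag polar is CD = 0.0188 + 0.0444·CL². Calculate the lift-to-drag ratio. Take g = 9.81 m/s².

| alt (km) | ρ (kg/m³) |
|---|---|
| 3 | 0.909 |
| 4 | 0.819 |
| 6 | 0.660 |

At 4 km, from the table: ρ = 0.819 kg/m³.
Weight W = mg = 22100 × 9.81 = 2.168×10^5 N; in level flight L = W.
Dynamic pressure q = 0.5 × 0.819 × 158² = 10220 Pa.
CL = 2W/(ρv²S) = 2×2.168×10^5/(0.819×158²×50.1) = 0.4233.
CD = 0.0188 + 0.0444 × 0.4233² = 0.02676.
L/D = CL/CD = 0.4233 / 0.02676 = 15.8

L/D = 15.8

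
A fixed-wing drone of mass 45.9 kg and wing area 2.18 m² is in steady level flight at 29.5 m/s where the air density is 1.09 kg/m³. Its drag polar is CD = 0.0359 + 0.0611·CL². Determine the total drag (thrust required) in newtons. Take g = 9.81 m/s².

D = 49.1 N

Weight W = mg = 45.9 × 9.81 = 450.28 N; in level flight L = W.
q = ½ρv² = ½ × 1.09 × 29.5² = 474.3 Pa.
Required CL = L/(qS) = 450.28/(474.3·2.18) = 0.4355.
CD = 0.0359 + 0.0611 × 0.4355² = 0.04749.
D = q·S·CD = 474.3 × 2.18 × 0.04749 = 49.1 N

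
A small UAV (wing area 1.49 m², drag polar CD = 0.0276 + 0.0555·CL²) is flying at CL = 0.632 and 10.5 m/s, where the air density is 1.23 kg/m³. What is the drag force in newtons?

CD = 0.0276 + 0.0555 × 0.632² = 0.04977
D = ½ρv²S·CD = ½ × 1.23 × 10.5² × 1.49 × 0.04977 = 5.03 N

D = 5.03 N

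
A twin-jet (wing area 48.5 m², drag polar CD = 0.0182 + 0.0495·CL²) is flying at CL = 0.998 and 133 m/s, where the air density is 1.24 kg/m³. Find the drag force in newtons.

CD = 0.0182 + 0.0495 × 0.998² = 0.0675
D = ½ρv²S·CD = ½ × 1.24 × 133² × 48.5 × 0.0675 = 35900 N

D = 35900 N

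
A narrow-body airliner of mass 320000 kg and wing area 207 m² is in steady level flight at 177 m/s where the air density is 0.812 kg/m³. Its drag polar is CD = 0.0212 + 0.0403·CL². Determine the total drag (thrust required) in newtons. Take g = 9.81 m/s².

In steady level flight, lift balances weight: W = mg = 320000 × 9.81 = 3.1392×10^6 N.
Dynamic pressure q = 0.5 × 0.812 × 177² = 12720 Pa.
CL = W/(q·S) = 3.1392×10^6 / (12720 × 207) = 1.192.
CD = 0.0212 + 0.0403 × 1.192² = 0.07849.
D = q·S·CD = 12720 × 207 × 0.07849 = 2.067×10^5 N

D = 2.07×10^5 N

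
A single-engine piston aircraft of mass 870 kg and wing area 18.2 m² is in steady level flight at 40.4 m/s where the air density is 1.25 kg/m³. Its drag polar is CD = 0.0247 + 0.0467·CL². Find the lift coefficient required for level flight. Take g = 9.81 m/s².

CL = 0.46

Weight W = mg = 870 × 9.81 = 8534.7 N; in level flight L = W.
Dynamic pressure q = 0.5 × 1.25 × 40.4² = 1020 Pa.
CL = W/(q·S) = 8534.7 / (1020 × 18.2) = 0.4597.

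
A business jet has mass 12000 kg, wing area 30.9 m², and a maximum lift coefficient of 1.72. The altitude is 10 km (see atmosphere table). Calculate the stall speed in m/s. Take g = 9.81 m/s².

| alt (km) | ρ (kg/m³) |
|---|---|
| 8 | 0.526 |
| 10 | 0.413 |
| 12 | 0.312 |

At 10 km, from the table: ρ = 0.413 kg/m³.
At stall, lift equals weight: L = W = m·g = 12000 × 9.81 = 1.177×10^5 N.
From L = ½ρV²S·CL,max = W: V_stall = √(2W/(ρSCL,max)) = √(2·1.177×10^5/(0.413·30.9·1.72))
V_stall = √10730 = 104 m/s

V_stall = 104 m/s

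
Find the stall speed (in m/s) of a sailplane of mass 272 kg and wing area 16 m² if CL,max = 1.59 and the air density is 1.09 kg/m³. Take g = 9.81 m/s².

Stall occurs when L = W at CL,max. W = mg = 272 × 9.81 = 2668 N.
From L = ½ρV²S·CL,max = W: V_stall = √(2W/(ρSCL,max)) = √(2·2668/(1.09·16·1.59))
V_stall = √192.5 = 13.9 m/s

V_stall = 13.9 m/s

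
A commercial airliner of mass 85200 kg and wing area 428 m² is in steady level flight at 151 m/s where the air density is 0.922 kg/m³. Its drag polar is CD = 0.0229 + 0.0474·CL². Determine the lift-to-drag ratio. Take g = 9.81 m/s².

L/D = 7.57

In steady level flight, lift balances weight: W = mg = 85200 × 9.81 = 8.3581×10^5 N.
Dynamic pressure q = 0.5 × 0.922 × 151² = 10510 Pa.
CL = W/(q·S) = 8.3581×10^5 / (10510 × 428) = 0.1858.
CD = 0.0229 + 0.0474 × 0.1858² = 0.02454.
L/D = CL/CD = 0.1858 / 0.02454 = 7.57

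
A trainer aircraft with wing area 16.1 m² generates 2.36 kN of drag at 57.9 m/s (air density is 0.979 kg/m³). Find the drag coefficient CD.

From D = ½ρv²S·CD, rearranging gives CD = 2D/(ρv²S).
CD = 2 × 2360 / (0.979 × 57.9² × 16.1) = 0.0893

CD = 0.0893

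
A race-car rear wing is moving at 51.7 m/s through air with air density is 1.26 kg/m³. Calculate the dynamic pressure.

q = 1680 Pa

q = ½ρv² = ½ × 1.26 × 51.7² = 1680 Pa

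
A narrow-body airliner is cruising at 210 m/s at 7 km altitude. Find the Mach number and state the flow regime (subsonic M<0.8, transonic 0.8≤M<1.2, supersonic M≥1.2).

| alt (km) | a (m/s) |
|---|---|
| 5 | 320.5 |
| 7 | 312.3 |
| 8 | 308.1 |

M = 0.672 (subsonic)

At 7 km, from the table: a = 312.3 m/s.
M = v/a = 210 / 312.3 = 0.672
M = 0.672 → subsonic.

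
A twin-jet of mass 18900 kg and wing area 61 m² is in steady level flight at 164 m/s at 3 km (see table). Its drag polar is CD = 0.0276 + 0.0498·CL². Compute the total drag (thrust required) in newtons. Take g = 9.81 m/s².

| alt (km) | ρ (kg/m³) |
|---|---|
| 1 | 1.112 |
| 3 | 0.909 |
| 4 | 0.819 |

D = 22900 N

At 3 km, from the table: ρ = 0.909 kg/m³.
Level flight ⇒ L = W = m·g = 18900 × 9.81 = 1.8541×10^5 N.
q = ½ρv² = ½ × 0.909 × 164² = 12220 Pa.
CL = 2W/(ρv²S) = 2×1.8541×10^5/(0.909×164²×61) = 0.2486.
CD = 0.0276 + 0.0498 × 0.2486² = 0.03068.
D = q·S·CD = 12220 × 61 × 0.03068 = 22880 N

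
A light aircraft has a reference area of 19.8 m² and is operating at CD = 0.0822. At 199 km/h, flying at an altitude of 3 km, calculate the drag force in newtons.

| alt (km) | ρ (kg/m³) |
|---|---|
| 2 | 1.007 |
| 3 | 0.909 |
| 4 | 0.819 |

At 3 km, from the table: ρ = 0.909 kg/m³.
Convert speed: v = 199 km/h ÷ 3.6 = 55.28 m/s.
Dynamic pressure q = ½ρv² = ½ × 0.909 × 55.28² = 1389 Pa.
D = q·S·CD = 1389 × 19.8 × 0.0822 = 2260 N

D = 2260 N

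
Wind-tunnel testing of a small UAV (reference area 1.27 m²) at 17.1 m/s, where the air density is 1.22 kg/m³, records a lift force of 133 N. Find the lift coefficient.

From L = ½ρv²S·CL, rearranging gives CL = 2L/(ρv²S).
CL = 2 × 133 / (1.22 × 17.1² × 1.27) = 0.587

CL = 0.587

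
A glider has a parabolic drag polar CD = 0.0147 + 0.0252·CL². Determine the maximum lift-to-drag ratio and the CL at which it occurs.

(L/D)max = 26, at CL = 0.764

For CD = CD0 + K·CL², (L/D)max occurs at CL* = √(CD0/K) and equals 1/(2√(K·CD0)).
(L/D)max = 1/(2√(0.0252 × 0.0147)) = 1/(2 × 0.01925) = 26
CL* = √(0.0147/0.0252) = 0.764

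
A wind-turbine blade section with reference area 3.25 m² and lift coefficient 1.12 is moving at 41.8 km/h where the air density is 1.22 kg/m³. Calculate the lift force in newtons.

L = 299 N

Convert speed: v = 41.8 km/h ÷ 3.6 = 11.61 m/s.
L = ½ρv²S·CL = ½ × 1.22 × 11.61² × 3.25 × 1.12 = 299 N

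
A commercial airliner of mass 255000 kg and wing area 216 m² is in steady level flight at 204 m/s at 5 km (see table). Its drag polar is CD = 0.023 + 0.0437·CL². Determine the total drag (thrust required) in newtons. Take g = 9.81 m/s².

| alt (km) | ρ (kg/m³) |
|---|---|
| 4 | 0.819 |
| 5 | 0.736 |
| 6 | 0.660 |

D = 1.59×10^5 N

At 5 km, from the table: ρ = 0.736 kg/m³.
Level flight ⇒ L = W = m·g = 255000 × 9.81 = 2.5016×10^6 N.
q = ½ρv² = ½ × 0.736 × 204² = 15310 Pa.
Required CL = L/(qS) = 2.5016×10^6/(15310·216) = 0.7562.
CD = 0.023 + 0.0437 × 0.7562² = 0.04799.
D = q·S·CD = 15310 × 216 × 0.04799 = 1.588×10^5 N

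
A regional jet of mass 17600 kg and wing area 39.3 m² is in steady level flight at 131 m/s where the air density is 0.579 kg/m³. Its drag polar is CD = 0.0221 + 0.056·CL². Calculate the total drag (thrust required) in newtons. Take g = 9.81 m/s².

D = 12900 N

In steady level flight, lift balances weight: W = mg = 17600 × 9.81 = 1.7266×10^5 N.
q = ½ρv² = ½ × 0.579 × 131² = 4968 Pa.
CL = W/(q·S) = 1.7266×10^5 / (4968 × 39.3) = 0.8843.
CD = 0.0221 + 0.056 × 0.8843² = 0.06589.
D = q·S·CD = 4968 × 39.3 × 0.06589 = 12860 N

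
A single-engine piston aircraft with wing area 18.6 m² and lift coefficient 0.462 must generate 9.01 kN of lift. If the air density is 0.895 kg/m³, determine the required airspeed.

L = ½ρv²S·CL ⇒ v = √(2L/(ρ·S·CL))
v = √(2 × 9010 / (0.895 × 18.6 × 0.462)) = √2343 = 48.4 m/s

v = 48.4 m/s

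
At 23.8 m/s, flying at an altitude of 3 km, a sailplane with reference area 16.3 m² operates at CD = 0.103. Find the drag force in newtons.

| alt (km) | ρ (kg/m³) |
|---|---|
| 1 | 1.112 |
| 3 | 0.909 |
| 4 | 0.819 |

D = 432 N

At 3 km, from the table: ρ = 0.909 kg/m³.
Dynamic pressure q = ½ρv² = ½ × 0.909 × 23.8² = 257.4 Pa.
D = q·S·CD = 257.4 × 16.3 × 0.103 = 432 N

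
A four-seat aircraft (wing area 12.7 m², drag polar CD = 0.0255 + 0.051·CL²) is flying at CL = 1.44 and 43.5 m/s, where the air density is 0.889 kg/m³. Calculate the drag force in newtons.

D = 1400 N

CD = 0.0255 + 0.051 × 1.44² = 0.1313
D = ½ρv²S·CD = ½ × 0.889 × 43.5² × 12.7 × 0.1313 = 1400 N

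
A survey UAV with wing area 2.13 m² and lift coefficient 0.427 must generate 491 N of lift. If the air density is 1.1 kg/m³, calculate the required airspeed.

L = ½ρv²S·CL ⇒ v = √(2L/(ρ·S·CL))
v = √(2 × 491 / (1.1 × 2.13 × 0.427)) = √981.5 = 31.3 m/s

v = 31.3 m/s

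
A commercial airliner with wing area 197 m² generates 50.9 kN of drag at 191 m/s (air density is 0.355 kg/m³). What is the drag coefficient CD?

From D = ½ρv²S·CD, rearranging gives CD = 2D/(ρv²S).
CD = 2 × 50900 / (0.355 × 191² × 197) = 0.0399

CD = 0.0399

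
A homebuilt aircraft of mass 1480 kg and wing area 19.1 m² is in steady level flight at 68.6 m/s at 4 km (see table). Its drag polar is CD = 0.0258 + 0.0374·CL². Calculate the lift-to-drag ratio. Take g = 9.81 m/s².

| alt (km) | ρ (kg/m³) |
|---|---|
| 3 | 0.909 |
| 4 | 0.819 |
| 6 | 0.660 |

L/D = 12.5

At 4 km, from the table: ρ = 0.819 kg/m³.
Weight W = mg = 1480 × 9.81 = 14519 N; in level flight L = W.
Dynamic pressure q = 0.5 × 0.819 × 68.6² = 1927 Pa.
Required CL = L/(qS) = 14519/(1927·19.1) = 0.3945.
CD = 0.0258 + 0.0374 × 0.3945² = 0.03162.
L/D = CL/CD = 0.3945 / 0.03162 = 12.5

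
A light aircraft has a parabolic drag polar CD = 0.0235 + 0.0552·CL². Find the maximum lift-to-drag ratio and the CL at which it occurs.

(L/D)max = 13.9, at CL = 0.652

For CD = CD0 + K·CL², (L/D)max occurs at CL* = √(CD0/K) and equals 1/(2√(K·CD0)).
(L/D)max = 1/(2√(0.0552 × 0.0235)) = 1/(2 × 0.03602) = 13.9
CL* = √(0.0235/0.0552) = 0.652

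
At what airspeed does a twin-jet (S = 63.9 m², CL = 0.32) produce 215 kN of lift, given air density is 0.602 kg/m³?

v = 187 m/s

L = ½ρv²S·CL ⇒ v = √(2L/(ρ·S·CL))
v = √(2 × 2.15×10^5 / (0.602 × 63.9 × 0.32)) = √34930 = 187 m/s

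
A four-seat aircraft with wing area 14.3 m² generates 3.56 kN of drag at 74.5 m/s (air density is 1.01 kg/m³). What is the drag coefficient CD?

CD = 0.0888

From D = ½ρv²S·CD, rearranging gives CD = 2D/(ρv²S).
CD = 2 × 3560 / (1.01 × 74.5² × 14.3) = 0.0888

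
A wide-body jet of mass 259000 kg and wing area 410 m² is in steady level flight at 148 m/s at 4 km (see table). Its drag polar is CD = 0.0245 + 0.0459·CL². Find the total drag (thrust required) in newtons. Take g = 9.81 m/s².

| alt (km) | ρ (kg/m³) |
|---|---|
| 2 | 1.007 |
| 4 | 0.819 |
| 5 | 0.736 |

At 4 km, from the table: ρ = 0.819 kg/m³.
Level flight ⇒ L = W = m·g = 259000 × 9.81 = 2.5408×10^6 N.
Dynamic pressure q = 0.5 × 0.819 × 148² = 8970 Pa.
Required CL = L/(qS) = 2.5408×10^6/(8970·410) = 0.6909.
CD = 0.0245 + 0.0459 × 0.6909² = 0.04641.
D = q·S·CD = 8970 × 410 × 0.04641 = 1.707×10^5 N

D = 1.71×10^5 N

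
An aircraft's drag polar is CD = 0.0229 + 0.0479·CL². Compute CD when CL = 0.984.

CD = 0.0229 + 0.0479 × 0.984² = 0.0229 + 0.04638 = 0.0693

CD = 0.0693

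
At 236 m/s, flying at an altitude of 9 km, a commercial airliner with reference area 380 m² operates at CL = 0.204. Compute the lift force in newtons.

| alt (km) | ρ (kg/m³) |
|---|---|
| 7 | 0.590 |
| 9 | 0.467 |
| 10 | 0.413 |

L = 1.01×10^6 N

At 9 km, from the table: ρ = 0.467 kg/m³.
L = ½ρv²S·CL = ½ × 0.467 × 236² × 380 × 0.204 = 1.01×10^6 N ≈ 1010 kN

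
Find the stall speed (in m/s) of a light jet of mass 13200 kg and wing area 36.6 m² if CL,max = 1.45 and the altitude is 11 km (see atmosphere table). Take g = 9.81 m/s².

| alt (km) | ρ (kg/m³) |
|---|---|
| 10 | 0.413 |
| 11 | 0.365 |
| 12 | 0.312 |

At 11 km, from the table: ρ = 0.365 kg/m³.
Weight W = mg = 13200 × 9.81 = 1.295×10^5 N.
V_stall = √(2W/(ρ·S·CL,max)) = √(2 × 1.295×10^5 / (0.365 × 36.6 × 1.45))
V_stall = √13370 = 116 m/s

V_stall = 116 m/s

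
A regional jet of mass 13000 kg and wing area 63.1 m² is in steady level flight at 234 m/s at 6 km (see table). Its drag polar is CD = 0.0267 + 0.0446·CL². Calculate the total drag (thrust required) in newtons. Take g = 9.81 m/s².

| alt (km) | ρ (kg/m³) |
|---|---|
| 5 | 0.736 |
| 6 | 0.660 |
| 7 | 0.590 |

At 6 km, from the table: ρ = 0.660 kg/m³.
In steady level flight, lift balances weight: W = mg = 13000 × 9.81 = 1.2753×10^5 N.
q = ½ρv² = ½ × 0.66 × 234² = 18070 Pa.
CL = W/(q·S) = 1.2753×10^5 / (18070 × 63.1) = 0.1119.
CD = 0.0267 + 0.0446 × 0.1119² = 0.02726.
D = q·S·CD = 18070 × 63.1 × 0.02726 = 31080 N

D = 31100 N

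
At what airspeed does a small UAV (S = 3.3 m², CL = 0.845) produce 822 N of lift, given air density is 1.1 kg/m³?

L = ½ρv²S·CL ⇒ v = √(2L/(ρ·S·CL))
v = √(2 × 822 / (1.1 × 3.3 × 0.845)) = √536 = 23.2 m/s

v = 23.2 m/s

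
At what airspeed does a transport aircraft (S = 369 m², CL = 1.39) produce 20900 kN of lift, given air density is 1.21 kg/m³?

v = 260 m/s

L = ½ρv²S·CL ⇒ v = √(2L/(ρ·S·CL))
v = √(2 × 2.09×10^7 / (1.21 × 369 × 1.39)) = √67350 = 260 m/s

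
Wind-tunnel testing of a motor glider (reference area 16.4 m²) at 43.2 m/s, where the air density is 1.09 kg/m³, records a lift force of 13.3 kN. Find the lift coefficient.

CL = 0.797

From L = ½ρv²S·CL, rearranging gives CL = 2L/(ρv²S).
CL = 2 × 13300 / (1.09 × 43.2² × 16.4) = 0.797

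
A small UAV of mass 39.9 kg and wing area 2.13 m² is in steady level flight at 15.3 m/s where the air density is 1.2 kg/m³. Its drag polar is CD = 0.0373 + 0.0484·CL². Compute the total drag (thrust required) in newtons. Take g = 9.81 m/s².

D = 35.9 N

In steady level flight, lift balances weight: W = mg = 39.9 × 9.81 = 391.42 N.
q = ½ρv² = ½ × 1.2 × 15.3² = 140.5 Pa.
Required CL = L/(qS) = 391.42/(140.5·2.13) = 1.308.
CD = 0.0373 + 0.0484 × 1.308² = 0.1202.
D = q·S·CD = 140.5 × 2.13 × 0.1202 = 35.95 N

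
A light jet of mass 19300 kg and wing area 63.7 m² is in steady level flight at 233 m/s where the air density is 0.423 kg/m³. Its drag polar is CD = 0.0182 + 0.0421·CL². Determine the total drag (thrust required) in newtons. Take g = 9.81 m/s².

D = 15400 N

In steady level flight, lift balances weight: W = mg = 19300 × 9.81 = 1.8933×10^5 N.
q = ½ρv² = ½ × 0.423 × 233² = 11480 Pa.
CL = W/(q·S) = 1.8933×10^5 / (11480 × 63.7) = 0.2589.
CD = 0.0182 + 0.0421 × 0.2589² = 0.02102.
D = q·S·CD = 11480 × 63.7 × 0.02102 = 15380 N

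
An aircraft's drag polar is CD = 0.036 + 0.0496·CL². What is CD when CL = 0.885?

CD = 0.0748

CD = 0.036 + 0.0496 × 0.885² = 0.036 + 0.03885 = 0.0748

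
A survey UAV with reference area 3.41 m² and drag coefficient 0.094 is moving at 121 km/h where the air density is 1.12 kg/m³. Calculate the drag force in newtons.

Convert speed: v = 121 km/h ÷ 3.6 = 33.61 m/s.
Dynamic pressure q = ½ρv² = ½ × 1.12 × 33.61² = 632.6 Pa.
D = q·S·CD = 632.6 × 3.41 × 0.094 = 203 N

D = 203 N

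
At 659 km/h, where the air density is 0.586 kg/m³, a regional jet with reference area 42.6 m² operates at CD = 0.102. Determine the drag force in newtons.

D = 42700 N

Convert speed: v = 659 km/h ÷ 3.6 = 183.1 m/s.
Dynamic pressure q = ½ρv² = ½ × 0.586 × 183.1² = 9818 Pa.
D = q·S·CD = 9818 × 42.6 × 0.102 = 42700 N ≈ 42.7 kN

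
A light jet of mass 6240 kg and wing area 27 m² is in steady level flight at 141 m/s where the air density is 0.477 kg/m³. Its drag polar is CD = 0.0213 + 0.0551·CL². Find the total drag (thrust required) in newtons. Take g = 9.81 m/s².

D = 4340 N

Level flight ⇒ L = W = m·g = 6240 × 9.81 = 61214 N.
q = ½ρv² = ½ × 0.477 × 141² = 4742 Pa.
Required CL = L/(qS) = 61214/(4742·27) = 0.4781.
CD = 0.0213 + 0.0551 × 0.4781² = 0.0339.
D = q·S·CD = 4742 × 27 × 0.0339 = 4340 N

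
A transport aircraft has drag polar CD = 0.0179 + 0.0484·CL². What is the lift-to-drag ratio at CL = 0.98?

L/D = 15.2

CD = 0.0179 + 0.0484 × 0.98² = 0.06438
L/D = CL/CD = 0.98 / 0.06438 = 15.2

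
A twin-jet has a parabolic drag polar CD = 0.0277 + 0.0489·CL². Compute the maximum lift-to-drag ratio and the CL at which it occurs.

(L/D)max = 13.6, at CL = 0.753

For CD = CD0 + K·CL², (L/D)max occurs at CL* = √(CD0/K) and equals 1/(2√(K·CD0)).
(L/D)max = 1/(2√(0.0489 × 0.0277)) = 1/(2 × 0.0368) = 13.6
CL* = √(0.0277/0.0489) = 0.753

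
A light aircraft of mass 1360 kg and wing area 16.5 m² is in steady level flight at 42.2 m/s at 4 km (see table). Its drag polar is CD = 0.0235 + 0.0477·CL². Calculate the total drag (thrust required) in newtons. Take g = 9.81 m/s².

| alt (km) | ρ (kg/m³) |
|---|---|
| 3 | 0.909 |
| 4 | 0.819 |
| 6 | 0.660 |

At 4 km, from the table: ρ = 0.819 kg/m³.
In steady level flight, lift balances weight: W = mg = 1360 × 9.81 = 13342 N.
Dynamic pressure q = 0.5 × 0.819 × 42.2² = 729.3 Pa.
CL = 2W/(ρv²S) = 2×13342/(0.819×42.2²×16.5) = 1.109.
CD = 0.0235 + 0.0477 × 1.109² = 0.08214.
D = q·S·CD = 729.3 × 16.5 × 0.08214 = 988.4 N

D = 988 N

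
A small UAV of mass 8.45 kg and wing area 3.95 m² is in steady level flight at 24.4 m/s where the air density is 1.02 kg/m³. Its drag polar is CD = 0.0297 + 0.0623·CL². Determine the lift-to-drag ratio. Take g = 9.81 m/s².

L/D = 2.3

In steady level flight, lift balances weight: W = mg = 8.45 × 9.81 = 82.894 N.
q = ½ρv² = ½ × 1.02 × 24.4² = 303.6 Pa.
CL = W/(q·S) = 82.894 / (303.6 × 3.95) = 0.06912.
CD = 0.0297 + 0.0623 × 0.06912² = 0.03.
L/D = CL/CD = 0.06912 / 0.03 = 2.3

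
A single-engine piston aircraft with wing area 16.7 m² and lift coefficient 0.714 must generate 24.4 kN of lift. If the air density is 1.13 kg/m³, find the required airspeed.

v = 60.2 m/s

L = ½ρv²S·CL ⇒ v = √(2L/(ρ·S·CL))
v = √(2 × 24400 / (1.13 × 16.7 × 0.714)) = √3622 = 60.2 m/s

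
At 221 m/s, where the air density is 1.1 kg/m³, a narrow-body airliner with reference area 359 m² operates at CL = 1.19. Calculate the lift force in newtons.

L = 1.15×10^7 N

L = ½ρv²S·CL = ½ × 1.1 × 221² × 359 × 1.19 = 1.15×10^7 N ≈ 11500 kN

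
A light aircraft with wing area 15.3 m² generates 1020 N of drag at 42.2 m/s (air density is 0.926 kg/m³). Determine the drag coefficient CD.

CD = 0.0809

From D = ½ρv²S·CD, rearranging gives CD = 2D/(ρv²S).
CD = 2 × 1020 / (0.926 × 42.2² × 15.3) = 0.0809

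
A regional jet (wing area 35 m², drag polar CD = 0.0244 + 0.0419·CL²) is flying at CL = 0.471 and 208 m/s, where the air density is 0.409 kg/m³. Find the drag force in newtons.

CD = 0.0244 + 0.0419 × 0.471² = 0.0337
D = ½ρv²S·CD = ½ × 0.409 × 208² × 35 × 0.0337 = 10400 N

D = 10400 N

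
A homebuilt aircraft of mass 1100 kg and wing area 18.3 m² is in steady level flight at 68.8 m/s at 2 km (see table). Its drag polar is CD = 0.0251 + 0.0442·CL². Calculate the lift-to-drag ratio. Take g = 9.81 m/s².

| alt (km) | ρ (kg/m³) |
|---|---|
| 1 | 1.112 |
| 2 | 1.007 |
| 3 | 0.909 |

L/D = 8.9

At 2 km, from the table: ρ = 1.007 kg/m³.
Level flight ⇒ L = W = m·g = 1100 × 9.81 = 10791 N.
Dynamic pressure q = 0.5 × 1.007 × 68.8² = 2383 Pa.
CL = W/(q·S) = 10791 / (2383 × 18.3) = 0.2474.
CD = 0.0251 + 0.0442 × 0.2474² = 0.02781.
L/D = CL/CD = 0.2474 / 0.02781 = 8.9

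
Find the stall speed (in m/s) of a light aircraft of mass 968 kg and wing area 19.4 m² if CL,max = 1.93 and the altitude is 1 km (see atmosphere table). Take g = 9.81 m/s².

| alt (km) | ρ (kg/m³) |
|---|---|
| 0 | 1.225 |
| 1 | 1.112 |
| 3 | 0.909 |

At 1 km, from the table: ρ = 1.112 kg/m³.
Weight W = mg = 968 × 9.81 = 9496 N.
From L = ½ρV²S·CL,max = W: V_stall = √(2W/(ρSCL,max)) = √(2·9496/(1.112·19.4·1.93))
V_stall = √456.2 = 21.4 m/s

V_stall = 21.4 m/s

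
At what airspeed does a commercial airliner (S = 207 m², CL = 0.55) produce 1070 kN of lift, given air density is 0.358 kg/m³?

v = 229 m/s

L = ½ρv²S·CL ⇒ v = √(2L/(ρ·S·CL))
v = √(2 × 1.07×10^6 / (0.358 × 207 × 0.55)) = √52500 = 229 m/s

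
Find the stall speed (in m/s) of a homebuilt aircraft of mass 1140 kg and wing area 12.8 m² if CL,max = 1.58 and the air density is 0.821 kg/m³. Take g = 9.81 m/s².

V_stall = 36.7 m/s

Weight W = mg = 1140 × 9.81 = 11180 N.
From L = ½ρV²S·CL,max = W: V_stall = √(2W/(ρSCL,max)) = √(2·11180/(0.821·12.8·1.58))
V_stall = √1347 = 36.7 m/s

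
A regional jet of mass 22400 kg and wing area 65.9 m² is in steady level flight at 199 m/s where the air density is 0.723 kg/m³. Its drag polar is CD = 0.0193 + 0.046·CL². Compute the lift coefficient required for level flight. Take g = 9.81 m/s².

Weight W = mg = 22400 × 9.81 = 2.1974×10^5 N; in level flight L = W.
q = ½ρv² = ½ × 0.723 × 199² = 14320 Pa.
Required CL = L/(qS) = 2.1974×10^5/(14320·65.9) = 0.2329.

CL = 0.233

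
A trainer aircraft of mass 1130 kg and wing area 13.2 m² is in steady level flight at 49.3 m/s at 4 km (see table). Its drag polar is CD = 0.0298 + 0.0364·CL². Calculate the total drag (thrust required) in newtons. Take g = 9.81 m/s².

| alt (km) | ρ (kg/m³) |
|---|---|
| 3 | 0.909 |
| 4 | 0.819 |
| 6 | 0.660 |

At 4 km, from the table: ρ = 0.819 kg/m³.
Level flight ⇒ L = W = m·g = 1130 × 9.81 = 11085 N.
Dynamic pressure q = 0.5 × 0.819 × 49.3² = 995.3 Pa.
CL = 2W/(ρv²S) = 2×11085/(0.819×49.3²×13.2) = 0.8438.
CD = 0.0298 + 0.0364 × 0.8438² = 0.05572.
D = q·S·CD = 995.3 × 13.2 × 0.05572 = 732 N

D = 732 N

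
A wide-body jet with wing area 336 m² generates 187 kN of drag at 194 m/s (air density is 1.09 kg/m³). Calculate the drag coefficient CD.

CD = 0.0271

From D = ½ρv²S·CD, rearranging gives CD = 2D/(ρv²S).
CD = 2 × 1.87×10^5 / (1.09 × 194² × 336) = 0.0271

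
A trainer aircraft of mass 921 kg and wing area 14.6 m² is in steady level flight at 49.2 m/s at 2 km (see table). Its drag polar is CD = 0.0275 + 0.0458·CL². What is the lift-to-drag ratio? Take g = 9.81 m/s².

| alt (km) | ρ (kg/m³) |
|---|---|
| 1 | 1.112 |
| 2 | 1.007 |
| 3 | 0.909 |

At 2 km, from the table: ρ = 1.007 kg/m³.
Weight W = mg = 921 × 9.81 = 9035 N; in level flight L = W.
q = ½ρv² = ½ × 1.007 × 49.2² = 1219 Pa.
Required CL = L/(qS) = 9035/(1219·14.6) = 0.5077.
CD = 0.0275 + 0.0458 × 0.5077² = 0.03931.
L/D = CL/CD = 0.5077 / 0.03931 = 12.9

L/D = 12.9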